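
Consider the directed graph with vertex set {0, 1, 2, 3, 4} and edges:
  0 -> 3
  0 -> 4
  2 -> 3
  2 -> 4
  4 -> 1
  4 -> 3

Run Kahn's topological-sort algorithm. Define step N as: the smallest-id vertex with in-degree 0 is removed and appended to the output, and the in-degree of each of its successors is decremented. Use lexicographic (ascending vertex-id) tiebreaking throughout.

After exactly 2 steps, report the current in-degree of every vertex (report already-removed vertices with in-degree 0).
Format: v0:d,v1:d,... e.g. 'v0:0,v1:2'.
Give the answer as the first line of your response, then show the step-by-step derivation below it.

v0:0,v1:1,v2:0,v3:1,v4:0

step 1: output 0; order=[0]; indeg=(0,1,0,2,1)
step 2: output 2; order=[0,2]; indeg=(0,1,0,1,0)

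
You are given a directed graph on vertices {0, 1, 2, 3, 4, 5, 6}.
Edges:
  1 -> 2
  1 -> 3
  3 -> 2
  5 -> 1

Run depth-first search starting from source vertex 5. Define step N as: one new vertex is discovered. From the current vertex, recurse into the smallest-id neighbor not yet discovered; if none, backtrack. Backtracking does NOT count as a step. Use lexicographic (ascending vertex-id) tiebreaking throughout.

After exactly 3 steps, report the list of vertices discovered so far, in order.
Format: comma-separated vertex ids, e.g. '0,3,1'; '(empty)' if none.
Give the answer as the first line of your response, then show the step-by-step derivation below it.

5,1,2

step 1: discover 5; path=5; order=5
step 2: discover 1; path=5>1; order=5,1
step 3: discover 2; path=5>1>2; order=5,1,2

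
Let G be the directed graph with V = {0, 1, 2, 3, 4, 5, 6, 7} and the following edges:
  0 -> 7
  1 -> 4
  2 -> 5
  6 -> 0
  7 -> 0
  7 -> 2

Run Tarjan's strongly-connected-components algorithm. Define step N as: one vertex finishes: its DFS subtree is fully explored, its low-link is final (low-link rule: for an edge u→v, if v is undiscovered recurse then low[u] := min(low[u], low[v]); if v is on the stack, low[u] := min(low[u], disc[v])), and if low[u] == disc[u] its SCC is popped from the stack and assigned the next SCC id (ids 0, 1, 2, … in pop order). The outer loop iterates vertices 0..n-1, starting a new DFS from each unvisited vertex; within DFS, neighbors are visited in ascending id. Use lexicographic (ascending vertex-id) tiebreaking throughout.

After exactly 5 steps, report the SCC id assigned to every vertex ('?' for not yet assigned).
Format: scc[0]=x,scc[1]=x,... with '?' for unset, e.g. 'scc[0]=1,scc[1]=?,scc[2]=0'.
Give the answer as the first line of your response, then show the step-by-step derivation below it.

scc[0]=2,scc[1]=?,scc[2]=1,scc[3]=?,scc[4]=3,scc[5]=0,scc[6]=?,scc[7]=2

step 1: low=(low[0]=0,low[1]=?,low[2]=2,low[3]=?,low[4]=?,low[5]=3,low[6]=?,low[7]=0); scc=(scc[0]=?,scc[1]=?,scc[2]=?,scc[3]=?,scc[4]=?,scc[5]=0,scc[6]=?,scc[7]=?)
step 2: low=(low[0]=0,low[1]=?,low[2]=2,low[3]=?,low[4]=?,low[5]=3,low[6]=?,low[7]=0); scc=(scc[0]=?,scc[1]=?,scc[2]=1,scc[3]=?,scc[4]=?,scc[5]=0,scc[6]=?,scc[7]=?)
step 3: low=(low[0]=0,low[1]=?,low[2]=2,low[3]=?,low[4]=?,low[5]=3,low[6]=?,low[7]=0); scc=(scc[0]=?,scc[1]=?,scc[2]=1,scc[3]=?,scc[4]=?,scc[5]=0,scc[6]=?,scc[7]=?)
step 4: low=(low[0]=0,low[1]=?,low[2]=2,low[3]=?,low[4]=?,low[5]=3,low[6]=?,low[7]=0); scc=(scc[0]=2,scc[1]=?,scc[2]=1,scc[3]=?,scc[4]=?,scc[5]=0,scc[6]=?,scc[7]=2)
step 5: low=(low[0]=0,low[1]=4,low[2]=2,low[3]=?,low[4]=5,low[5]=3,low[6]=?,low[7]=0); scc=(scc[0]=2,scc[1]=?,scc[2]=1,scc[3]=?,scc[4]=3,scc[5]=0,scc[6]=?,scc[7]=2)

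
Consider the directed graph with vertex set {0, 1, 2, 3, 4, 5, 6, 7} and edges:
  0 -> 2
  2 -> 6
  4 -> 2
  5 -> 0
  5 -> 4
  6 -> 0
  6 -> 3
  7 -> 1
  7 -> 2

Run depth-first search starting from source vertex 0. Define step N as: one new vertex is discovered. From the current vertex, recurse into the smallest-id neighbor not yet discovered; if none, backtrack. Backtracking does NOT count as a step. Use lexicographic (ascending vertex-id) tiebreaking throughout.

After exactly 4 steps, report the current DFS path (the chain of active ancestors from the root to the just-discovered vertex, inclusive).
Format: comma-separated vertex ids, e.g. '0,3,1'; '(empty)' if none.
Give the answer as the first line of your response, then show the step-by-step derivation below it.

0,2,6,3

step 1: discover 0; path=0; order=0
step 2: discover 2; path=0>2; order=0,2
step 3: discover 6; path=0>2>6; order=0,2,6
step 4: discover 3; path=0>2>6>3; order=0,2,6,3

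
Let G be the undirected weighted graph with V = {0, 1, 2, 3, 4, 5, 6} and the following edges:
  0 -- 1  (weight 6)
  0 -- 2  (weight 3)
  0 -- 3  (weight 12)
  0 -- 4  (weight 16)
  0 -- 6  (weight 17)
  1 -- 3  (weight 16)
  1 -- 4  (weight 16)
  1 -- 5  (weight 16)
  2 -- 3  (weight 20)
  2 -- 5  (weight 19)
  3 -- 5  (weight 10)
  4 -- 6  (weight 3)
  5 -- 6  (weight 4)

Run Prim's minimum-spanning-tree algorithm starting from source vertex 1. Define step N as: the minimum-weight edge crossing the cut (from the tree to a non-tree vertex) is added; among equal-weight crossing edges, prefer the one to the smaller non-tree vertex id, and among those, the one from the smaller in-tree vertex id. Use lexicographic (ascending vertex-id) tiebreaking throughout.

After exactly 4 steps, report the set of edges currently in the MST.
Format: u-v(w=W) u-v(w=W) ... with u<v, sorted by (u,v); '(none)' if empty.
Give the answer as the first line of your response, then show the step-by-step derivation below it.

0-1(w=6) 0-2(w=3) 0-3(w=12) 3-5(w=10)

step 1: add edge 0-1 (w=6); MST = {0-1(w=6)}
step 2: add edge 0-2 (w=3); MST = {0-1(w=6) 0-2(w=3)}
step 3: add edge 0-3 (w=12); MST = {0-1(w=6) 0-2(w=3) 0-3(w=12)}
step 4: add edge 3-5 (w=10); MST = {0-1(w=6) 0-2(w=3) 0-3(w=12) 3-5(w=10)}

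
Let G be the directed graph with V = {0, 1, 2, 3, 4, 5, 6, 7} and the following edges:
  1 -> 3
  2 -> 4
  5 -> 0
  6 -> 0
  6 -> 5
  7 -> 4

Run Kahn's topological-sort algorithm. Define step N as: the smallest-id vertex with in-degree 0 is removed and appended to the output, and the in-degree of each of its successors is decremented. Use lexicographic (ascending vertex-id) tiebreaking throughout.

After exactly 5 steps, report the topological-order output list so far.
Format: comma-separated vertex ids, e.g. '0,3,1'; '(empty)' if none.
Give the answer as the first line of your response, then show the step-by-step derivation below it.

1,2,3,6,5

step 1: output 1; order=[1]; indeg=(2,0,0,0,2,1,0,0)
step 2: output 2; order=[1,2]; indeg=(2,0,0,0,1,1,0,0)
step 3: output 3; order=[1,2,3]; indeg=(2,0,0,0,1,1,0,0)
step 4: output 6; order=[1,2,3,6]; indeg=(1,0,0,0,1,0,0,0)
step 5: output 5; order=[1,2,3,6,5]; indeg=(0,0,0,0,1,0,0,0)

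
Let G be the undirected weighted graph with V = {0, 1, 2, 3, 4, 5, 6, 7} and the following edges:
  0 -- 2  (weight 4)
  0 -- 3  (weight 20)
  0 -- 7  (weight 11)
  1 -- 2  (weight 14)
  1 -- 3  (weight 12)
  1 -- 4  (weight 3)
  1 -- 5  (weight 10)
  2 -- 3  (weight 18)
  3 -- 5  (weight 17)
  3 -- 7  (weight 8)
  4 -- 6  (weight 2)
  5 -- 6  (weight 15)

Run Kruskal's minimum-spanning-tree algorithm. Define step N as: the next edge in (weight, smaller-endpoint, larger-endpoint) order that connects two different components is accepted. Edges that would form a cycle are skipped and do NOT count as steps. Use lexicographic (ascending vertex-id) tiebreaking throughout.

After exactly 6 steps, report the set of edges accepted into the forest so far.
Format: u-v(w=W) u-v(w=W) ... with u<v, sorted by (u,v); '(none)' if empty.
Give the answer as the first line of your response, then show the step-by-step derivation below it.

0-2(w=4) 0-7(w=11) 1-4(w=3) 1-5(w=10) 3-7(w=8) 4-6(w=2)

step 1: add edge 4-6 (w=2); MST = {4-6(w=2)}
step 2: add edge 1-4 (w=3); MST = {1-4(w=3) 4-6(w=2)}
step 3: add edge 0-2 (w=4); MST = {0-2(w=4) 1-4(w=3) 4-6(w=2)}
step 4: add edge 3-7 (w=8); MST = {0-2(w=4) 1-4(w=3) 3-7(w=8) 4-6(w=2)}
step 5: add edge 1-5 (w=10); MST = {0-2(w=4) 1-4(w=3) 1-5(w=10) 3-7(w=8) 4-6(w=2)}
step 6: add edge 0-7 (w=11); MST = {0-2(w=4) 0-7(w=11) 1-4(w=3) 1-5(w=10) 3-7(w=8) 4-6(w=2)}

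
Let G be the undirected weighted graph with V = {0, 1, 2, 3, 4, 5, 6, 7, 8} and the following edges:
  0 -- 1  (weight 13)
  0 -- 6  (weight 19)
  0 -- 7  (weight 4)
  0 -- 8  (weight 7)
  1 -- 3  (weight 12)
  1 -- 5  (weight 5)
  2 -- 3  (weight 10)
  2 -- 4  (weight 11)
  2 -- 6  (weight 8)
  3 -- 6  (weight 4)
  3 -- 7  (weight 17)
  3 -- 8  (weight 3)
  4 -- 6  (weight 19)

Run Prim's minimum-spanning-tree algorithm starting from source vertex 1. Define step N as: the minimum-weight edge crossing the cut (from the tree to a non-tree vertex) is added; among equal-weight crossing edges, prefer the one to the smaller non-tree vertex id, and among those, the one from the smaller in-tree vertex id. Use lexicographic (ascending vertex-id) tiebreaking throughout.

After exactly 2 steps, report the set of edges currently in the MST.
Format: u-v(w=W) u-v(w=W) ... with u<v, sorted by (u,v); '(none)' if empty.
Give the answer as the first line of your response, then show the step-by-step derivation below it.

1-3(w=12) 1-5(w=5)

step 1: add edge 1-5 (w=5); MST = {1-5(w=5)}
step 2: add edge 1-3 (w=12); MST = {1-3(w=12) 1-5(w=5)}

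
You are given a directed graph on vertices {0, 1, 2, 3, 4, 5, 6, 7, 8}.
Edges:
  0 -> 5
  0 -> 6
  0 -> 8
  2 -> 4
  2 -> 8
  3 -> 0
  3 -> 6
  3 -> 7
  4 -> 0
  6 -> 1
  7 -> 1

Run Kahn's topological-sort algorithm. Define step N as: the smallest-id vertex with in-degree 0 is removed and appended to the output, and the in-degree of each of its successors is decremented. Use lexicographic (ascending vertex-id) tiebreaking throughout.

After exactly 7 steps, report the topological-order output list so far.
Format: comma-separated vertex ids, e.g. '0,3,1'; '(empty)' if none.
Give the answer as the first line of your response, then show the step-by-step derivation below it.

2,3,4,0,5,6,7

step 1: output 2; order=[2]; indeg=(2,2,0,0,0,1,2,1,1)
step 2: output 3; order=[2,3]; indeg=(1,2,0,0,0,1,1,0,1)
step 3: output 4; order=[2,3,4]; indeg=(0,2,0,0,0,1,1,0,1)
step 4: output 0; order=[2,3,4,0]; indeg=(0,2,0,0,0,0,0,0,0)
step 5: output 5; order=[2,3,4,0,5]; indeg=(0,2,0,0,0,0,0,0,0)
step 6: output 6; order=[2,3,4,0,5,6]; indeg=(0,1,0,0,0,0,0,0,0)
step 7: output 7; order=[2,3,4,0,5,6,7]; indeg=(0,0,0,0,0,0,0,0,0)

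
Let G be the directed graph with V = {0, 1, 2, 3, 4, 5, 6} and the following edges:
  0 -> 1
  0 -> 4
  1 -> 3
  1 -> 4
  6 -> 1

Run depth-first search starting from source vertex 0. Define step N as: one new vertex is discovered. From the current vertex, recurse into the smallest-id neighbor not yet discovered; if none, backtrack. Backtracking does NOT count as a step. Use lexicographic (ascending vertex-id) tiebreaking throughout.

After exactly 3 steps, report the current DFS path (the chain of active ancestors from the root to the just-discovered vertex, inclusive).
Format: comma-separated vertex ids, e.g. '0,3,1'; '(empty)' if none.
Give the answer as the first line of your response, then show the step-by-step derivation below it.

0,1,3

step 1: discover 0; path=0; order=0
step 2: discover 1; path=0>1; order=0,1
step 3: discover 3; path=0>1>3; order=0,1,3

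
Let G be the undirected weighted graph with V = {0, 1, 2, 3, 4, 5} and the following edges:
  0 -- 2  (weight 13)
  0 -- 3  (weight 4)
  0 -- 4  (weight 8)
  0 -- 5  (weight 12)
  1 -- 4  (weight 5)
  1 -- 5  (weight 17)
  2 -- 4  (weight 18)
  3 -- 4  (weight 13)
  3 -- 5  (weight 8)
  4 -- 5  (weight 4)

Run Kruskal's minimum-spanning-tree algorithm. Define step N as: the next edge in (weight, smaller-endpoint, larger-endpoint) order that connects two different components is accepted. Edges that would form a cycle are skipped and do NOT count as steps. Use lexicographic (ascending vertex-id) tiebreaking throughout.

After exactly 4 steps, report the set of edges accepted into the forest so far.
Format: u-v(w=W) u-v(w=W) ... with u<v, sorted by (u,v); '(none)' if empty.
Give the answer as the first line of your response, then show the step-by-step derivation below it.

0-3(w=4) 0-4(w=8) 1-4(w=5) 4-5(w=4)

step 1: add edge 0-3 (w=4); MST = {0-3(w=4)}
step 2: add edge 4-5 (w=4); MST = {0-3(w=4) 4-5(w=4)}
step 3: add edge 1-4 (w=5); MST = {0-3(w=4) 1-4(w=5) 4-5(w=4)}
step 4: add edge 0-4 (w=8); MST = {0-3(w=4) 0-4(w=8) 1-4(w=5) 4-5(w=4)}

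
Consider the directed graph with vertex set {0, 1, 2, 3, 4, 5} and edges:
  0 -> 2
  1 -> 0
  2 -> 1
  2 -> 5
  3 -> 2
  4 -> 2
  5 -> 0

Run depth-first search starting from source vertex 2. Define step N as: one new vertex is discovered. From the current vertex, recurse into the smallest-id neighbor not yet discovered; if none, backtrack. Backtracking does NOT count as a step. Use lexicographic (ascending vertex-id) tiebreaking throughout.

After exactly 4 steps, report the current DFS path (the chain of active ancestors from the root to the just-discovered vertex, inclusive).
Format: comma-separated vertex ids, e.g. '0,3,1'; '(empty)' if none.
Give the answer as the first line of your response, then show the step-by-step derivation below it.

2,5

step 1: discover 2; path=2; order=2
step 2: discover 1; path=2>1; order=2,1
step 3: discover 0; path=2>1>0; order=2,1,0
step 4: discover 5; path=2>5; order=2,1,0,5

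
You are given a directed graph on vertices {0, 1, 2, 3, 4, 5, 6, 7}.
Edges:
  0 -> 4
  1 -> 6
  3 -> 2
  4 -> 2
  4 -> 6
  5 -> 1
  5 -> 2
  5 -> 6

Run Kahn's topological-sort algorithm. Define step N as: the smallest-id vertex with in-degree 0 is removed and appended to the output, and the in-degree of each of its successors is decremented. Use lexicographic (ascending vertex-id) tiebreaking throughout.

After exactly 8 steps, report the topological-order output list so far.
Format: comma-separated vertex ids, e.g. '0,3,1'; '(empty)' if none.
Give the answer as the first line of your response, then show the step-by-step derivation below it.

0,3,4,5,1,2,6,7

step 1: output 0; order=[0]; indeg=(0,1,3,0,0,0,3,0)
step 2: output 3; order=[0,3]; indeg=(0,1,2,0,0,0,3,0)
step 3: output 4; order=[0,3,4]; indeg=(0,1,1,0,0,0,2,0)
step 4: output 5; order=[0,3,4,5]; indeg=(0,0,0,0,0,0,1,0)
step 5: output 1; order=[0,3,4,5,1]; indeg=(0,0,0,0,0,0,0,0)
step 6: output 2; order=[0,3,4,5,1,2]; indeg=(0,0,0,0,0,0,0,0)
step 7: output 6; order=[0,3,4,5,1,2,6]; indeg=(0,0,0,0,0,0,0,0)
step 8: output 7; order=[0,3,4,5,1,2,6,7]; indeg=(0,0,0,0,0,0,0,0)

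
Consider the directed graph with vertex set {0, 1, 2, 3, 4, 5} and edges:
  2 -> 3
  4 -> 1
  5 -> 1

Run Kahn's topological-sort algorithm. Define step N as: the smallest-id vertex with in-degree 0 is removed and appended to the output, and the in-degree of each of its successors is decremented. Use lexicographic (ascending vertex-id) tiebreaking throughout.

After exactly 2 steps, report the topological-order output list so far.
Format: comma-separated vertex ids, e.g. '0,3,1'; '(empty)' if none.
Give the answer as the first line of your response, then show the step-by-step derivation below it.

0,2

step 1: output 0; order=[0]; indeg=(0,2,0,1,0,0)
step 2: output 2; order=[0,2]; indeg=(0,2,0,0,0,0)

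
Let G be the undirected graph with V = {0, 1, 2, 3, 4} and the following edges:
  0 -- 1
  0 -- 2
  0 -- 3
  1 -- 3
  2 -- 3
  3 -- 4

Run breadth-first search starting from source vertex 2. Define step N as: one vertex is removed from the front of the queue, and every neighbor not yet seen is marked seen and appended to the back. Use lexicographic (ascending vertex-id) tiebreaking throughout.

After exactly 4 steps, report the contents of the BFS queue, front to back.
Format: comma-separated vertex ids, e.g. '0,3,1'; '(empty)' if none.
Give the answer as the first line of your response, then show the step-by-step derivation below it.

4

step 1: dequeue 2; queue=[0,3]; order=2
step 2: dequeue 0; queue=[3,1]; order=2,0
step 3: dequeue 3; queue=[1,4]; order=2,0,3
step 4: dequeue 1; queue=[4]; order=2,0,3,1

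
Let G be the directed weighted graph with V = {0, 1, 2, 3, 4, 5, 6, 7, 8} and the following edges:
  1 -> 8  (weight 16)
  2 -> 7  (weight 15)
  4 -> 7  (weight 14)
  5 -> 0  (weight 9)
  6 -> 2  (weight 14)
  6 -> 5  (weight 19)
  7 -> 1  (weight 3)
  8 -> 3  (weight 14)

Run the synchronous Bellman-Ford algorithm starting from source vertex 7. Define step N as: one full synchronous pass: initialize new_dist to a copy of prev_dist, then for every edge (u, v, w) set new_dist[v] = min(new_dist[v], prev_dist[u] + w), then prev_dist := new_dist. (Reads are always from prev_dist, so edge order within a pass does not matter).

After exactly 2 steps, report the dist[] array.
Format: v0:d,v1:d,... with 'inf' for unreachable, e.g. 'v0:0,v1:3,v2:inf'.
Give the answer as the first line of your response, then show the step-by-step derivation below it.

v0:inf,v1:3,v2:inf,v3:inf,v4:inf,v5:inf,v6:inf,v7:0,v8:19

step 1: dist = v0:inf,v1:3,v2:inf,v3:inf,v4:inf,v5:inf,v6:inf,v7:0,v8:inf
step 2: dist = v0:inf,v1:3,v2:inf,v3:inf,v4:inf,v5:inf,v6:inf,v7:0,v8:19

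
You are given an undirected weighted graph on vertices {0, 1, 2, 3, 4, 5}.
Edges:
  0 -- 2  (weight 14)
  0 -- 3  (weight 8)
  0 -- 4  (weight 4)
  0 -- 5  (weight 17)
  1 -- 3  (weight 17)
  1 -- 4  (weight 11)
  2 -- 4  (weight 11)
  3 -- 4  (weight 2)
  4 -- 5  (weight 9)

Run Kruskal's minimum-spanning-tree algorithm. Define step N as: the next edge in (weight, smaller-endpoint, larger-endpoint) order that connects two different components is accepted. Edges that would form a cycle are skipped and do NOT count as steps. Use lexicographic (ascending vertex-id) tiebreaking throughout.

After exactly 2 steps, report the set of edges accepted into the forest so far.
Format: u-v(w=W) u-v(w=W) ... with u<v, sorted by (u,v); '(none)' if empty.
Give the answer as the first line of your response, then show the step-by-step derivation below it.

0-4(w=4) 3-4(w=2)

step 1: add edge 3-4 (w=2); MST = {3-4(w=2)}
step 2: add edge 0-4 (w=4); MST = {0-4(w=4) 3-4(w=2)}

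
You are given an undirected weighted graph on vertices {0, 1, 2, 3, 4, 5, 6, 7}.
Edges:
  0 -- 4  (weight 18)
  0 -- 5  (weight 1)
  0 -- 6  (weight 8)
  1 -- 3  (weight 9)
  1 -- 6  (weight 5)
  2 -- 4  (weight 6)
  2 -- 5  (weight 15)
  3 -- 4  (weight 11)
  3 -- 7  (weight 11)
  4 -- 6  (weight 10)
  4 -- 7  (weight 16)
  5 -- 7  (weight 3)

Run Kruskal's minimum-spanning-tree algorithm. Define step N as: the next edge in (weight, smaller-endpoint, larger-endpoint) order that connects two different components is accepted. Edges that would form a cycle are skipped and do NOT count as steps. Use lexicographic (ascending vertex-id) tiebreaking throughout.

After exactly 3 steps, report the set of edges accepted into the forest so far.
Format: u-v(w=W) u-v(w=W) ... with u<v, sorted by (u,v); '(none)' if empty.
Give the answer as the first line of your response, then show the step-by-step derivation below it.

0-5(w=1) 1-6(w=5) 5-7(w=3)

step 1: add edge 0-5 (w=1); MST = {0-5(w=1)}
step 2: add edge 5-7 (w=3); MST = {0-5(w=1) 5-7(w=3)}
step 3: add edge 1-6 (w=5); MST = {0-5(w=1) 1-6(w=5) 5-7(w=3)}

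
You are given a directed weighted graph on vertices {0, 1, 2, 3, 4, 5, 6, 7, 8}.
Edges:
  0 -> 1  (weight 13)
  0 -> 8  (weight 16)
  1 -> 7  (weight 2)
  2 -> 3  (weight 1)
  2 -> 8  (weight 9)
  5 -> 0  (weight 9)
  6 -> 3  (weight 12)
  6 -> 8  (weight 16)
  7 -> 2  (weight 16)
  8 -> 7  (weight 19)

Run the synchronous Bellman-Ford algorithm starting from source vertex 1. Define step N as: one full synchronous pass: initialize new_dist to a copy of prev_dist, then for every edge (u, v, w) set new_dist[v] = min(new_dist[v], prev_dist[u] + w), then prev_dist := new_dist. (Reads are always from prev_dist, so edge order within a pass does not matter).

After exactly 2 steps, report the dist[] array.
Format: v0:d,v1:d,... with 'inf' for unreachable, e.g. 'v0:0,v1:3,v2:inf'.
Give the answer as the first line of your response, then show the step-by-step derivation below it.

v0:inf,v1:0,v2:18,v3:inf,v4:inf,v5:inf,v6:inf,v7:2,v8:inf

step 1: dist = v0:inf,v1:0,v2:inf,v3:inf,v4:inf,v5:inf,v6:inf,v7:2,v8:inf
step 2: dist = v0:inf,v1:0,v2:18,v3:inf,v4:inf,v5:inf,v6:inf,v7:2,v8:inf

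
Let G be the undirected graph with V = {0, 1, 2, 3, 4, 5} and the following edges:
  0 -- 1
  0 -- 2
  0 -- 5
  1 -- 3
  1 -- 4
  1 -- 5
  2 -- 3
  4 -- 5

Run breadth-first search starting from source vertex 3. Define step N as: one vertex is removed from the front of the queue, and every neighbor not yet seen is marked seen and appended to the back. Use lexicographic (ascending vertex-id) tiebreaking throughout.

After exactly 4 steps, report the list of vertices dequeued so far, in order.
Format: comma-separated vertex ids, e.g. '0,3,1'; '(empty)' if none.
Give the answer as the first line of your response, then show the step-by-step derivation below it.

3,1,2,0

step 1: dequeue 3; queue=[1,2]; order=3
step 2: dequeue 1; queue=[2,0,4,5]; order=3,1
step 3: dequeue 2; queue=[0,4,5]; order=3,1,2
step 4: dequeue 0; queue=[4,5]; order=3,1,2,0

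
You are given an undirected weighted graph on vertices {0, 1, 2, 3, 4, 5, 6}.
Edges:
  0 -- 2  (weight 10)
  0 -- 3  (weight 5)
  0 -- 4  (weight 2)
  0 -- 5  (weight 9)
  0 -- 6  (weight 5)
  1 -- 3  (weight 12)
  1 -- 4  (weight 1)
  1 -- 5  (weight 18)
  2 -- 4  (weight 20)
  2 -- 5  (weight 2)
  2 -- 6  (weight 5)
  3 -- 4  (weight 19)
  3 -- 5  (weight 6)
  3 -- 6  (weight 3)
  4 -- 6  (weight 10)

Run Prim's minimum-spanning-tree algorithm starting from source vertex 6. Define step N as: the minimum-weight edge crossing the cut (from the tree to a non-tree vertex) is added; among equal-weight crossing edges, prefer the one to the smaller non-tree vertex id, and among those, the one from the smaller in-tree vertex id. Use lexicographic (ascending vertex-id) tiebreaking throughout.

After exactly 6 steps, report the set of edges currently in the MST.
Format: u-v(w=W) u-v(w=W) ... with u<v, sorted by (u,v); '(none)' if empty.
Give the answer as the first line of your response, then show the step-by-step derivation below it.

0-3(w=5) 0-4(w=2) 1-4(w=1) 2-5(w=2) 2-6(w=5) 3-6(w=3)

step 1: add edge 3-6 (w=3); MST = {3-6(w=3)}
step 2: add edge 0-3 (w=5); MST = {0-3(w=5) 3-6(w=3)}
step 3: add edge 0-4 (w=2); MST = {0-3(w=5) 0-4(w=2) 3-6(w=3)}
step 4: add edge 1-4 (w=1); MST = {0-3(w=5) 0-4(w=2) 1-4(w=1) 3-6(w=3)}
step 5: add edge 2-6 (w=5); MST = {0-3(w=5) 0-4(w=2) 1-4(w=1) 2-6(w=5) 3-6(w=3)}
step 6: add edge 2-5 (w=2); MST = {0-3(w=5) 0-4(w=2) 1-4(w=1) 2-5(w=2) 2-6(w=5) 3-6(w=3)}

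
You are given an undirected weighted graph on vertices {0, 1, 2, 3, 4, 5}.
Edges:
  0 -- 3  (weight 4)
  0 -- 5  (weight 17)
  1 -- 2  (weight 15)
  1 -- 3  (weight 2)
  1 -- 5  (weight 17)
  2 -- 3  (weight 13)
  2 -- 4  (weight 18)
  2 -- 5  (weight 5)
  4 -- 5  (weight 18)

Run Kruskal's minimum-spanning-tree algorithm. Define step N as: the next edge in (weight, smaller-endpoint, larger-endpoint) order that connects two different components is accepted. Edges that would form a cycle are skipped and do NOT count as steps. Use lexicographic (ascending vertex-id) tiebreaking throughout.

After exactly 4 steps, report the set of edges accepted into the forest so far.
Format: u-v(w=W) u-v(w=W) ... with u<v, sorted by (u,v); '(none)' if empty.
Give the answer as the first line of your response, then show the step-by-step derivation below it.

0-3(w=4) 1-3(w=2) 2-3(w=13) 2-5(w=5)

step 1: add edge 1-3 (w=2); MST = {1-3(w=2)}
step 2: add edge 0-3 (w=4); MST = {0-3(w=4) 1-3(w=2)}
step 3: add edge 2-5 (w=5); MST = {0-3(w=4) 1-3(w=2) 2-5(w=5)}
step 4: add edge 2-3 (w=13); MST = {0-3(w=4) 1-3(w=2) 2-3(w=13) 2-5(w=5)}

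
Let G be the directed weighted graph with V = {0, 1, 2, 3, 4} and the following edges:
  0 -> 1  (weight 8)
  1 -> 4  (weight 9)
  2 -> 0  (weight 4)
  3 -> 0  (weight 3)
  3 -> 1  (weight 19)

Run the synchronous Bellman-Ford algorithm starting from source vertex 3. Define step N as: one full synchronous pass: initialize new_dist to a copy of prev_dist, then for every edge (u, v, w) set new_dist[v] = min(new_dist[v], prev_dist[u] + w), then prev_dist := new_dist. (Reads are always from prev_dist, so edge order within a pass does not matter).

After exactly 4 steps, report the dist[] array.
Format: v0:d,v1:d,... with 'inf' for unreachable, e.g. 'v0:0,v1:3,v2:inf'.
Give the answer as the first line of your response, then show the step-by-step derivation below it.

v0:3,v1:11,v2:inf,v3:0,v4:20

step 1: dist = v0:3,v1:19,v2:inf,v3:0,v4:inf
step 2: dist = v0:3,v1:11,v2:inf,v3:0,v4:28
step 3: dist = v0:3,v1:11,v2:inf,v3:0,v4:20
step 4: dist = v0:3,v1:11,v2:inf,v3:0,v4:20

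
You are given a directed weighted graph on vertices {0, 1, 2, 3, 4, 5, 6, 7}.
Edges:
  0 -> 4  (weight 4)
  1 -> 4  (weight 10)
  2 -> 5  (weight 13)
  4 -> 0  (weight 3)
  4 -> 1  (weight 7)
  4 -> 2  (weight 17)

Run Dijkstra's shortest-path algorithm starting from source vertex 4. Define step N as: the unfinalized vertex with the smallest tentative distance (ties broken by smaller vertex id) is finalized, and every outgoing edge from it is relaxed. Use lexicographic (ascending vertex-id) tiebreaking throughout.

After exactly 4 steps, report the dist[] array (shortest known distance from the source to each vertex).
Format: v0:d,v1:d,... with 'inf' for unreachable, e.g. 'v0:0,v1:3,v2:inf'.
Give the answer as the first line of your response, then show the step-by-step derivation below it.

v0:3,v1:7,v2:17,v3:inf,v4:0,v5:30,v6:inf,v7:inf

step 1: dist = v0:3,v1:7,v2:17,v3:inf,v4:0,v5:inf,v6:inf,v7:inf
step 2: dist = v0:3,v1:7,v2:17,v3:inf,v4:0,v5:inf,v6:inf,v7:inf
step 3: dist = v0:3,v1:7,v2:17,v3:inf,v4:0,v5:inf,v6:inf,v7:inf
step 4: dist = v0:3,v1:7,v2:17,v3:inf,v4:0,v5:30,v6:inf,v7:inf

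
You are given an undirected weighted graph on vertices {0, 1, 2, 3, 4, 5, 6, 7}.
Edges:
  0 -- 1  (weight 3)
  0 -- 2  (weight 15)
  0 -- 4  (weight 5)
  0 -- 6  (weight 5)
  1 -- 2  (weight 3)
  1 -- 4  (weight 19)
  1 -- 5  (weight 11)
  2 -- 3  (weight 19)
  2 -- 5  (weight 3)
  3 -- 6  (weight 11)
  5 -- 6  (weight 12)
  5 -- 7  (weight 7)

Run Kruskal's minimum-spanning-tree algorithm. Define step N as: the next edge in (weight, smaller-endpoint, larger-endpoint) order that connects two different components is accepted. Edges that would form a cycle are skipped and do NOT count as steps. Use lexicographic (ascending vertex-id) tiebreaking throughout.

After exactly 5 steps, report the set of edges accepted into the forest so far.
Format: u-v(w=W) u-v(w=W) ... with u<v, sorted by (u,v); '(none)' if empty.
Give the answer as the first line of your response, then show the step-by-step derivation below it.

0-1(w=3) 0-4(w=5) 0-6(w=5) 1-2(w=3) 2-5(w=3)

step 1: add edge 0-1 (w=3); MST = {0-1(w=3)}
step 2: add edge 1-2 (w=3); MST = {0-1(w=3) 1-2(w=3)}
step 3: add edge 2-5 (w=3); MST = {0-1(w=3) 1-2(w=3) 2-5(w=3)}
step 4: add edge 0-4 (w=5); MST = {0-1(w=3) 0-4(w=5) 1-2(w=3) 2-5(w=3)}
step 5: add edge 0-6 (w=5); MST = {0-1(w=3) 0-4(w=5) 0-6(w=5) 1-2(w=3) 2-5(w=3)}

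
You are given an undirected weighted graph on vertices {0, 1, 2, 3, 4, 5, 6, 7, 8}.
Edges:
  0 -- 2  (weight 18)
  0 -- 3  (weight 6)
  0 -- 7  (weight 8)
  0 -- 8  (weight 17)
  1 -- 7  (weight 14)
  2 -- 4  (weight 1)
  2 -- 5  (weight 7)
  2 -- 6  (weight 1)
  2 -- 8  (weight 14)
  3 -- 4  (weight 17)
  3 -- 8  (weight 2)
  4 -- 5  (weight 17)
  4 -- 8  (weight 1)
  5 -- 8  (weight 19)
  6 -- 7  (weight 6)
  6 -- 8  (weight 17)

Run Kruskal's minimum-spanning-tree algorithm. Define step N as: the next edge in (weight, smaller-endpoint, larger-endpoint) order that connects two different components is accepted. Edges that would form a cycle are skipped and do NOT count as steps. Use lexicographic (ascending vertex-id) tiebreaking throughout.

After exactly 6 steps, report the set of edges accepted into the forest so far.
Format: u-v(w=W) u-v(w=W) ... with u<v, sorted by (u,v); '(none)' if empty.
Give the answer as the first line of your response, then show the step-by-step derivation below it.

0-3(w=6) 2-4(w=1) 2-6(w=1) 3-8(w=2) 4-8(w=1) 6-7(w=6)

step 1: add edge 2-4 (w=1); MST = {2-4(w=1)}
step 2: add edge 2-6 (w=1); MST = {2-4(w=1) 2-6(w=1)}
step 3: add edge 4-8 (w=1); MST = {2-4(w=1) 2-6(w=1) 4-8(w=1)}
step 4: add edge 3-8 (w=2); MST = {2-4(w=1) 2-6(w=1) 3-8(w=2) 4-8(w=1)}
step 5: add edge 0-3 (w=6); MST = {0-3(w=6) 2-4(w=1) 2-6(w=1) 3-8(w=2) 4-8(w=1)}
step 6: add edge 6-7 (w=6); MST = {0-3(w=6) 2-4(w=1) 2-6(w=1) 3-8(w=2) 4-8(w=1) 6-7(w=6)}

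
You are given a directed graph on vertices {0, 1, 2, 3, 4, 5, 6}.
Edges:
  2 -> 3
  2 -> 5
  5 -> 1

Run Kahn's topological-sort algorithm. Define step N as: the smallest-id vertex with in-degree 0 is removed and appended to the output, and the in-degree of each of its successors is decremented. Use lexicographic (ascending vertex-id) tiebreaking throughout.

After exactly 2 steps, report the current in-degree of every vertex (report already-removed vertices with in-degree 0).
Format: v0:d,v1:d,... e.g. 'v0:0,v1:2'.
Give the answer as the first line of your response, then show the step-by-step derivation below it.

v0:0,v1:1,v2:0,v3:0,v4:0,v5:0,v6:0

step 1: output 0; order=[0]; indeg=(0,1,0,1,0,1,0)
step 2: output 2; order=[0,2]; indeg=(0,1,0,0,0,0,0)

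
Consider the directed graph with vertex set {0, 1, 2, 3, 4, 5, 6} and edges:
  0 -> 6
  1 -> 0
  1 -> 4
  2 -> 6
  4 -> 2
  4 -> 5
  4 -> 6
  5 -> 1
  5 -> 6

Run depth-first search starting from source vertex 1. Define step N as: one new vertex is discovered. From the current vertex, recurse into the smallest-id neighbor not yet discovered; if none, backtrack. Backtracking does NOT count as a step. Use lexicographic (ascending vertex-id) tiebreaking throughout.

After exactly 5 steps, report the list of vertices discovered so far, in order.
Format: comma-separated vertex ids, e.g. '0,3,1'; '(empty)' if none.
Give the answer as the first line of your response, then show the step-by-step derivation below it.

1,0,6,4,2

step 1: discover 1; path=1; order=1
step 2: discover 0; path=1>0; order=1,0
step 3: discover 6; path=1>0>6; order=1,0,6
step 4: discover 4; path=1>4; order=1,0,6,4
step 5: discover 2; path=1>4>2; order=1,0,6,4,2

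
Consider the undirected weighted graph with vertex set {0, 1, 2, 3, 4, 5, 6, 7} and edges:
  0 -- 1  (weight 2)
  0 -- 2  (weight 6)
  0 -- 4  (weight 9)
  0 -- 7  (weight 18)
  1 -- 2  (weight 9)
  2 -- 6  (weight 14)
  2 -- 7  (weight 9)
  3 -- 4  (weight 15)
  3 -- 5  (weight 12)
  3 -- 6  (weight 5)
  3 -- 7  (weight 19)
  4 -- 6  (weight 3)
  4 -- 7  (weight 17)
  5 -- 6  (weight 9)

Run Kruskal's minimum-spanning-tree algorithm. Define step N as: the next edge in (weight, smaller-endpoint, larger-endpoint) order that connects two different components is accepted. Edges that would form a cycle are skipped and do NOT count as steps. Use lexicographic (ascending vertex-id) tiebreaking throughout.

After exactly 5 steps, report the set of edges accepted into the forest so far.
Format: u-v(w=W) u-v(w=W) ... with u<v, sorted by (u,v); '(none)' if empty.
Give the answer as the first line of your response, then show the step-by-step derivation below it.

0-1(w=2) 0-2(w=6) 0-4(w=9) 3-6(w=5) 4-6(w=3)

step 1: add edge 0-1 (w=2); MST = {0-1(w=2)}
step 2: add edge 4-6 (w=3); MST = {0-1(w=2) 4-6(w=3)}
step 3: add edge 3-6 (w=5); MST = {0-1(w=2) 3-6(w=5) 4-6(w=3)}
step 4: add edge 0-2 (w=6); MST = {0-1(w=2) 0-2(w=6) 3-6(w=5) 4-6(w=3)}
step 5: add edge 0-4 (w=9); MST = {0-1(w=2) 0-2(w=6) 0-4(w=9) 3-6(w=5) 4-6(w=3)}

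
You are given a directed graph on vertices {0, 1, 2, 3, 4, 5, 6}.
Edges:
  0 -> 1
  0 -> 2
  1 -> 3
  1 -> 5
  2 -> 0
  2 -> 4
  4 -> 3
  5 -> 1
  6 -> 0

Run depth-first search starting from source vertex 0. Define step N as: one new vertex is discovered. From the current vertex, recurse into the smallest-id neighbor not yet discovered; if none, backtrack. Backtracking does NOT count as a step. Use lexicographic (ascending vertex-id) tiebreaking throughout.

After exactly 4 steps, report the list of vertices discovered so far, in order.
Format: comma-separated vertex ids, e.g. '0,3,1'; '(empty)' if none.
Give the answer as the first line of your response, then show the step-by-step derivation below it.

0,1,3,5

step 1: discover 0; path=0; order=0
step 2: discover 1; path=0>1; order=0,1
step 3: discover 3; path=0>1>3; order=0,1,3
step 4: discover 5; path=0>1>5; order=0,1,3,5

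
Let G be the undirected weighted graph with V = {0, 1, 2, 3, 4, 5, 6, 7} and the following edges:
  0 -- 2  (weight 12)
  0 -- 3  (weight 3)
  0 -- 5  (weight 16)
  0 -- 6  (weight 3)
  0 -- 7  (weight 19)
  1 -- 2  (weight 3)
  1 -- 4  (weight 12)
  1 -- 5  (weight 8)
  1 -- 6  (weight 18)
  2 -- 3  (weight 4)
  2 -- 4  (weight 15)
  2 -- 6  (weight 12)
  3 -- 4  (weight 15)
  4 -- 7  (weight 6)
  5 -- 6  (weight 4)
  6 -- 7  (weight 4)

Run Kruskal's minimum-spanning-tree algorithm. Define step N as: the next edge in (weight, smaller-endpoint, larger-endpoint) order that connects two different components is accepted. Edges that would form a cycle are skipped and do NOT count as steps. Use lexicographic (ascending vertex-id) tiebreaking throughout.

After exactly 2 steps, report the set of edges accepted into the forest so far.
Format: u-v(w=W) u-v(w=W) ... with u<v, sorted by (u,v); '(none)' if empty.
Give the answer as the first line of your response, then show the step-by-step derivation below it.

0-3(w=3) 0-6(w=3)

step 1: add edge 0-3 (w=3); MST = {0-3(w=3)}
step 2: add edge 0-6 (w=3); MST = {0-3(w=3) 0-6(w=3)}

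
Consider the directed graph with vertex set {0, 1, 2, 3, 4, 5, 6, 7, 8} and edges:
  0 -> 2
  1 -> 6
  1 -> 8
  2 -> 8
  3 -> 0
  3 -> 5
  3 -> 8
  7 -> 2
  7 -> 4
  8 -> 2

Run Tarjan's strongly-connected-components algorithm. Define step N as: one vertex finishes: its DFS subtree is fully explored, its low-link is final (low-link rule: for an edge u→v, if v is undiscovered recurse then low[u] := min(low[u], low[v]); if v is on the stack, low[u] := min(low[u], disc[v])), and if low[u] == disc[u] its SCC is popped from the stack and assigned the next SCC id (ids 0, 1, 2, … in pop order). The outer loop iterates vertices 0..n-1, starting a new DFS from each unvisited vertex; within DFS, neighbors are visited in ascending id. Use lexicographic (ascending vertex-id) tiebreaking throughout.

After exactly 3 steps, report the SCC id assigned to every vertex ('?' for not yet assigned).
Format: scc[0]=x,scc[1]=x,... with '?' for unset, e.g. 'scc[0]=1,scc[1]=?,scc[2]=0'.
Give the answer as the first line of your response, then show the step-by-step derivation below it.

scc[0]=1,scc[1]=?,scc[2]=0,scc[3]=?,scc[4]=?,scc[5]=?,scc[6]=?,scc[7]=?,scc[8]=0

step 1: low=(low[0]=0,low[1]=?,low[2]=1,low[3]=?,low[4]=?,low[5]=?,low[6]=?,low[7]=?,low[8]=1); scc=(scc[0]=?,scc[1]=?,scc[2]=?,scc[3]=?,scc[4]=?,scc[5]=?,scc[6]=?,scc[7]=?,scc[8]=?)
step 2: low=(low[0]=0,low[1]=?,low[2]=1,low[3]=?,low[4]=?,low[5]=?,low[6]=?,low[7]=?,low[8]=1); scc=(scc[0]=?,scc[1]=?,scc[2]=0,scc[3]=?,scc[4]=?,scc[5]=?,scc[6]=?,scc[7]=?,scc[8]=0)
step 3: low=(low[0]=0,low[1]=?,low[2]=1,low[3]=?,low[4]=?,low[5]=?,low[6]=?,low[7]=?,low[8]=1); scc=(scc[0]=1,scc[1]=?,scc[2]=0,scc[3]=?,scc[4]=?,scc[5]=?,scc[6]=?,scc[7]=?,scc[8]=0)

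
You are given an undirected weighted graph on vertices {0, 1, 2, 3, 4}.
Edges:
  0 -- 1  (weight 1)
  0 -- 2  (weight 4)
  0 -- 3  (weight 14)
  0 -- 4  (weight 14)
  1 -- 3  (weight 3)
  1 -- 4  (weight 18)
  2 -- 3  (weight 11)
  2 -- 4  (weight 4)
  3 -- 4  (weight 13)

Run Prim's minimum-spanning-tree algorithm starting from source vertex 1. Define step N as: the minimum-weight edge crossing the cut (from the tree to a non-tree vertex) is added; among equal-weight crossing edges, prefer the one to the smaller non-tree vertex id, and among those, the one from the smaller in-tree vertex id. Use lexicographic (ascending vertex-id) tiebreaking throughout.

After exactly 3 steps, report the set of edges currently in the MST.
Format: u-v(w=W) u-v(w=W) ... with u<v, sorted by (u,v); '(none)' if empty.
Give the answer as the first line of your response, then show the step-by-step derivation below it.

0-1(w=1) 0-2(w=4) 1-3(w=3)

step 1: add edge 0-1 (w=1); MST = {0-1(w=1)}
step 2: add edge 1-3 (w=3); MST = {0-1(w=1) 1-3(w=3)}
step 3: add edge 0-2 (w=4); MST = {0-1(w=1) 0-2(w=4) 1-3(w=3)}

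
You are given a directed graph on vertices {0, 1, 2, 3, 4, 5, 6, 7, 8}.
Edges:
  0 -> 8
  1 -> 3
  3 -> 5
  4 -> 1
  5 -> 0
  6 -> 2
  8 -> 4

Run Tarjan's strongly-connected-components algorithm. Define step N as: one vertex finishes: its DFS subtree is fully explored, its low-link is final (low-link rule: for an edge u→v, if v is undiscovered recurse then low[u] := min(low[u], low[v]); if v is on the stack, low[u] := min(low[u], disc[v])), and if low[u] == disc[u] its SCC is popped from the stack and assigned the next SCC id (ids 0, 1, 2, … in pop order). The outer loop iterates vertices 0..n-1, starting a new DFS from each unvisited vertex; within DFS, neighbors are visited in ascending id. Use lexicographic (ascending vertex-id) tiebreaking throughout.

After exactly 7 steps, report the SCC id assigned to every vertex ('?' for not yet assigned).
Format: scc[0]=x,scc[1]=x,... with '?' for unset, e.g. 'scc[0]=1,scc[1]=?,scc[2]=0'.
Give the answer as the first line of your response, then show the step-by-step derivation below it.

scc[0]=0,scc[1]=0,scc[2]=1,scc[3]=0,scc[4]=0,scc[5]=0,scc[6]=?,scc[7]=?,scc[8]=0

step 1: low=(low[0]=0,low[1]=3,low[2]=?,low[3]=4,low[4]=2,low[5]=0,low[6]=?,low[7]=?,low[8]=1); scc=(scc[0]=?,scc[1]=?,scc[2]=?,scc[3]=?,scc[4]=?,scc[5]=?,scc[6]=?,scc[7]=?,scc[8]=?)
step 2: low=(low[0]=0,low[1]=3,low[2]=?,low[3]=0,low[4]=2,low[5]=0,low[6]=?,low[7]=?,low[8]=1); scc=(scc[0]=?,scc[1]=?,scc[2]=?,scc[3]=?,scc[4]=?,scc[5]=?,scc[6]=?,scc[7]=?,scc[8]=?)
step 3: low=(low[0]=0,low[1]=0,low[2]=?,low[3]=0,low[4]=2,low[5]=0,low[6]=?,low[7]=?,low[8]=1); scc=(scc[0]=?,scc[1]=?,scc[2]=?,scc[3]=?,scc[4]=?,scc[5]=?,scc[6]=?,scc[7]=?,scc[8]=?)
step 4: low=(low[0]=0,low[1]=0,low[2]=?,low[3]=0,low[4]=0,low[5]=0,low[6]=?,low[7]=?,low[8]=1); scc=(scc[0]=?,scc[1]=?,scc[2]=?,scc[3]=?,scc[4]=?,scc[5]=?,scc[6]=?,scc[7]=?,scc[8]=?)
step 5: low=(low[0]=0,low[1]=0,low[2]=?,low[3]=0,low[4]=0,low[5]=0,low[6]=?,low[7]=?,low[8]=0); scc=(scc[0]=?,scc[1]=?,scc[2]=?,scc[3]=?,scc[4]=?,scc[5]=?,scc[6]=?,scc[7]=?,scc[8]=?)
step 6: low=(low[0]=0,low[1]=0,low[2]=?,low[3]=0,low[4]=0,low[5]=0,low[6]=?,low[7]=?,low[8]=0); scc=(scc[0]=0,scc[1]=0,scc[2]=?,scc[3]=0,scc[4]=0,scc[5]=0,scc[6]=?,scc[7]=?,scc[8]=0)
step 7: low=(low[0]=0,low[1]=0,low[2]=6,low[3]=0,low[4]=0,low[5]=0,low[6]=?,low[7]=?,low[8]=0); scc=(scc[0]=0,scc[1]=0,scc[2]=1,scc[3]=0,scc[4]=0,scc[5]=0,scc[6]=?,scc[7]=?,scc[8]=0)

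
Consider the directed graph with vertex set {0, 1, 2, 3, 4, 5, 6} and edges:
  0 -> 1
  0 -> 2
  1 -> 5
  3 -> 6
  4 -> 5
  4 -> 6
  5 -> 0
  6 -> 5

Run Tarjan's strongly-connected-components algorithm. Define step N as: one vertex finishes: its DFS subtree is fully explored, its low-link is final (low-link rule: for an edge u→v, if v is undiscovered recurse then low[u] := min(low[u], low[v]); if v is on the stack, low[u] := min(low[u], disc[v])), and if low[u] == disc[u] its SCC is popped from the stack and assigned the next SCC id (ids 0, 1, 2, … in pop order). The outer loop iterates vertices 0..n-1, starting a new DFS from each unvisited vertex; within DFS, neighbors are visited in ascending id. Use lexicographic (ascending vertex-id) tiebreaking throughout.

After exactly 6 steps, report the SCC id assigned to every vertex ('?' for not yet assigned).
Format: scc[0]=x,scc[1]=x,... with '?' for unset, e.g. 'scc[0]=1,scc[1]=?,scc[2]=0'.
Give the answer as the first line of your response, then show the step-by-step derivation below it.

scc[0]=1,scc[1]=1,scc[2]=0,scc[3]=3,scc[4]=?,scc[5]=1,scc[6]=2

step 1: low=(low[0]=0,low[1]=1,low[2]=?,low[3]=?,low[4]=?,low[5]=0,low[6]=?); scc=(scc[0]=?,scc[1]=?,scc[2]=?,scc[3]=?,scc[4]=?,scc[5]=?,scc[6]=?)
step 2: low=(low[0]=0,low[1]=0,low[2]=?,low[3]=?,low[4]=?,low[5]=0,low[6]=?); scc=(scc[0]=?,scc[1]=?,scc[2]=?,scc[3]=?,scc[4]=?,scc[5]=?,scc[6]=?)
step 3: low=(low[0]=0,low[1]=0,low[2]=3,low[3]=?,low[4]=?,low[5]=0,low[6]=?); scc=(scc[0]=?,scc[1]=?,scc[2]=0,scc[3]=?,scc[4]=?,scc[5]=?,scc[6]=?)
step 4: low=(low[0]=0,low[1]=0,low[2]=3,low[3]=?,low[4]=?,low[5]=0,low[6]=?); scc=(scc[0]=1,scc[1]=1,scc[2]=0,scc[3]=?,scc[4]=?,scc[5]=1,scc[6]=?)
step 5: low=(low[0]=0,low[1]=0,low[2]=3,low[3]=4,low[4]=?,low[5]=0,low[6]=5); scc=(scc[0]=1,scc[1]=1,scc[2]=0,scc[3]=?,scc[4]=?,scc[5]=1,scc[6]=2)
step 6: low=(low[0]=0,low[1]=0,low[2]=3,low[3]=4,low[4]=?,low[5]=0,low[6]=5); scc=(scc[0]=1,scc[1]=1,scc[2]=0,scc[3]=3,scc[4]=?,scc[5]=1,scc[6]=2)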